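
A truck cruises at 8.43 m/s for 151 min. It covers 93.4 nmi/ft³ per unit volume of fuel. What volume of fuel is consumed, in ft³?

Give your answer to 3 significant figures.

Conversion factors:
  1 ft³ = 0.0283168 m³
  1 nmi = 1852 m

0.442 ft³

151 min → 9060 s
d = v × t = 8.43 × 9060 = 76375.8 m
93.4 nmi/ft³ → 6.10863×10⁶ m/m³
V = d / (distance per unit fuel) = 76375.8 / 6.10863×10⁶ = 0.0125029 m³
In ft³: 0.0125029 / 0.0283168 = 0.441536 ft³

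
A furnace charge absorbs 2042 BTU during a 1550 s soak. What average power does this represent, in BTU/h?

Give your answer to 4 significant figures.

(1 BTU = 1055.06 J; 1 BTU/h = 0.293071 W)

2042 BTU × 1055.06 → 2.15443×10⁶ J
P = E / t = 2.15443×10⁶ J / 1550 s = 1389.95 W
1389.95 W ÷ (0.293071 W/BTU/h) = 4742.71 BTU/h

4743 BTU/h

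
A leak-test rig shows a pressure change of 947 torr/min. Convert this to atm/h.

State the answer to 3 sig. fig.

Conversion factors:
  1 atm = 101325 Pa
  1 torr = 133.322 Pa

947 torr/min × 133.322 Pa/torr ÷ 60 s/min = 2104.27 Pa/s
2104.27 Pa/s ÷ 101325 Pa/atm × 3600 s/h = 74.7631 atm/h

74.8 atm/h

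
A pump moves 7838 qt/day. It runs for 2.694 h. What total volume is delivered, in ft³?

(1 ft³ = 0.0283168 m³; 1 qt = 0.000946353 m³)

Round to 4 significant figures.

29.40 ft³

7838 qt/day → 8.58509×10⁻⁵ m³/s
2.694 h → 9698.4 s
V = Q × t = 8.58509×10⁻⁵ × 9698.4 = 0.832616 m³
In ft³: 0.832616 / 0.0283168 = 29.4036 ft³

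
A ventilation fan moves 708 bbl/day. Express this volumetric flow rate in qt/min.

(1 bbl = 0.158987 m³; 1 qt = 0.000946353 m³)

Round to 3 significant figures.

82.6 qt/min

708 bbl/day × 0.158987 m³/bbl ÷ 86400 s/day = 0.00130281 m³/s
0.00130281 m³/s ÷ 0.000946353 m³/qt × 60 s/min = 82.5998 qt/min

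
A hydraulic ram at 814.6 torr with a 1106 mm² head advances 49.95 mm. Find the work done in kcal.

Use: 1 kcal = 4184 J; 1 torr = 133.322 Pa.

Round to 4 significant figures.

0.001434 kcal

814.6 torr → 108604 Pa
1106 mm² → 0.001106 m²
F = P × A = 108604 × 0.001106 = 120.116 N
49.95 mm → 0.04995 m
W = F × d = 120.116 × 0.04995 = 5.99979 J
In kcal: 5.99979 / 4184 = 0.00143398 kcal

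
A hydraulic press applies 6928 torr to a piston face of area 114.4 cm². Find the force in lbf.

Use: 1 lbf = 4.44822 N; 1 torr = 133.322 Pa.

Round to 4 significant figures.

6928 torr × 133.322 → 923655 Pa
114.4 cm² × 0.0001 → 0.01144 m²
F = P × A = 923655 Pa × 0.01144 m² = 10566.6 N
10566.6 N ÷ (4.44822 N/lbf) = 2375.47 lbf

2375 lbf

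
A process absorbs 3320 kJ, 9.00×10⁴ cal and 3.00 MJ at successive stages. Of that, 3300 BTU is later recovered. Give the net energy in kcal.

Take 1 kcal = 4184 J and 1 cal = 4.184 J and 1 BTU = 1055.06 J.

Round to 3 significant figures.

768 kcal

3320 kJ × 1000 → 3.32×10⁶ J
9.00×10⁴ cal × 4.184 → 376560 J
3.00 MJ × 1000000 → 3×10⁶ J
3300 BTU × 1055.06 → 3.4817×10⁶ J
Result: 3.32×10⁶ + 376560 + 3×10⁶ − 3.4817×10⁶ = 3.21486×10⁶ J
In kcal: 3.21486×10⁶ / 4184 = 768.37 kcal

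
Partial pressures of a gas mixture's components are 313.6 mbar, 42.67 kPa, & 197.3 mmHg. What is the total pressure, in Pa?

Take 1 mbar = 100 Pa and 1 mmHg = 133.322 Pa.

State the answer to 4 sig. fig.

1.003×10⁵ Pa

313.6 mbar × 100 = 31360 Pa
42.67 kPa × 1000 = 42670 Pa
197.3 mmHg × 133.322 = 26304.4 Pa
Combined: 31360 + 42670 + 26304.4 = 100334 Pa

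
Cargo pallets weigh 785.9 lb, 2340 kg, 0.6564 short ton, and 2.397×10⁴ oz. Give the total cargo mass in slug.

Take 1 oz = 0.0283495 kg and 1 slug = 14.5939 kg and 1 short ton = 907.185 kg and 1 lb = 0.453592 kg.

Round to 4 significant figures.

785.9 lb × 0.453592 → 356.478 kg
2340 kg (already kg)
0.6564 short ton × 907.185 → 595.476 kg
2.397×10⁴ oz × 0.0283495 → 679.538 kg
Total: 356.478 + 2340 + 595.476 + 679.538 = 3971.49 kg
In slug: 3971.49 / 14.5939 = 272.134 slug

272.1 slug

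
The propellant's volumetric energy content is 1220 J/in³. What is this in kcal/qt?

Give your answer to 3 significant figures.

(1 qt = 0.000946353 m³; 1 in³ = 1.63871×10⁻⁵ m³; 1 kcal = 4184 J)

16.8 kcal/qt

1220 J/in³ ÷ 1.63871×10⁻⁵ m³/in³ = 7.44488×10⁷ J/m³
7.44488×10⁷ J/m³ ÷ 4184 J/kcal × 0.000946353 m³/qt = 16.8391 kcal/qt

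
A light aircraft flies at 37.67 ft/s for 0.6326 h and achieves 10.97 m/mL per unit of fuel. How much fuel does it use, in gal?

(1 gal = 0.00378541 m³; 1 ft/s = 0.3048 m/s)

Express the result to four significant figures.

0.6297 gal

37.67 ft/s → 11.4818 m/s
0.6326 h → 2277.36 s
d = v × t = 11.4818 × 2277.36 = 26148.2 m
10.97 m/mL → 1.097×10⁷ m/m³
V = d / (distance per unit fuel) = 26148.2 / 1.097×10⁷ = 0.00238361 m³
In gal: 0.00238361 / 0.00378541 = 0.629683 gal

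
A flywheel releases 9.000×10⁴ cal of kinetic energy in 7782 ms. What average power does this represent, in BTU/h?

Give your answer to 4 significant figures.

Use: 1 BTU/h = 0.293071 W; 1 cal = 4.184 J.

9.000×10⁴ cal × 4.184 → 376560 J
7782 ms × 0.001 → 7.782 s
P = E / t = 376560 J / 7.782 s = 48388.6 W
48388.6 W ÷ (0.293071 W/BTU/h) = 165109 BTU/h

1.651×10⁵ BTU/h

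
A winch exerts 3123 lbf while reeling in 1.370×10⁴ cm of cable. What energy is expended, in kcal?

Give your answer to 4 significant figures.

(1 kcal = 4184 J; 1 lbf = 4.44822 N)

454.9 kcal

3123 lbf × 4.44822 = 13891.8 N
1.370×10⁴ cm × 0.01 = 137 m
W = F × d = 13891.8 N × 137 m = 1.90318×10⁶ J
1.90318×10⁶ J ÷ (4184 J/kcal) = 454.871 kcal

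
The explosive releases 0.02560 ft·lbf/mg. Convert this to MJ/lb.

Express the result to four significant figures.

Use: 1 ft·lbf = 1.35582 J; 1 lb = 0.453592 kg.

0.02560 ft·lbf/mg × 1.35582 J/ft·lbf ÷ 10⁻⁶ kg/mg = 34709 J/kg
34709 J/kg ÷ 1000000 J/MJ × 0.453592 kg/lb = 0.0157437 MJ/lb

0.01574 MJ/lb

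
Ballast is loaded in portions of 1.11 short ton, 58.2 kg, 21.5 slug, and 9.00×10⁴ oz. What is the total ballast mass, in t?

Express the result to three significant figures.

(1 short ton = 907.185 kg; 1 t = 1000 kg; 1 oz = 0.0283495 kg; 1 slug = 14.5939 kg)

1.11 short ton × 907.185 = 1006.98 kg
58.2 kg (already kg)
21.5 slug × 14.5939 = 313.769 kg
9.00×10⁴ oz × 0.0283495 = 2551.46 kg
Sum: 1006.98 + 58.2 + 313.769 + 2551.46 = 3930.41 kg
In t: 3930.41 / 1000 = 3.93041 t

3.93 t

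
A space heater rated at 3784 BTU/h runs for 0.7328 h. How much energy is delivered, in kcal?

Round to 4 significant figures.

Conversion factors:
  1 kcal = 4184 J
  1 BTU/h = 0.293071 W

699.2 kcal

3784 BTU/h × 0.293071 → 1108.98 W
0.7328 h × 3600 → 2638.08 s
E = P × t = 1108.98 W × 2638.08 s = 2.92558×10⁶ J
2.92558×10⁶ J ÷ (4184 J/kcal) = 699.23 kcal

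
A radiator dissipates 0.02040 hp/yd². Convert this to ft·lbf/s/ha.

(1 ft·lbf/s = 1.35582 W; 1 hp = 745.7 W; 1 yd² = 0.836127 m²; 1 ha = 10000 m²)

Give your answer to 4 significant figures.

1.342×10⁵ ft·lbf/s/ha

0.02040 hp/yd² × 745.7 W/hp ÷ 0.836127 m²/yd² = 18.1937 W/m²
18.1937 W/m² ÷ 1.35582 W/ft·lbf/s × 10000 m²/ha = 134190 ft·lbf/s/ha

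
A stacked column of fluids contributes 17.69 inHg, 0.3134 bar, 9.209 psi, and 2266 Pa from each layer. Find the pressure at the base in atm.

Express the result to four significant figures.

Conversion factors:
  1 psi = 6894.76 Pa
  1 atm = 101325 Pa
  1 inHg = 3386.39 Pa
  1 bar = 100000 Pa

17.69 inHg × 3386.39 = 59905.2 Pa
0.3134 bar × 100000 = 31340 Pa
9.209 psi × 6894.76 = 63493.8 Pa
2266 Pa (already Pa)
Sum: 59905.2 + 31340 + 63493.8 + 2266 = 157005 Pa
In atm: 157005 / 101325 = 1.54952 atm

1.550 atm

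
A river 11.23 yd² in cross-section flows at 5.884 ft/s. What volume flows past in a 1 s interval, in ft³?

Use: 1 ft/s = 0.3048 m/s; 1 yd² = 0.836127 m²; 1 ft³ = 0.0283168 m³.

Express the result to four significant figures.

594.7 ft³

5.884 ft/s × 0.3048 → 1.79344 m/s
11.23 yd² × 0.836127 → 9.38971 m²
V = v × A × t = 1.79344 m/s × 9.38971 m² × 1 s = 16.8399 m³
16.8399 m³ ÷ (0.0283168 m³/ft³) = 594.696 ft³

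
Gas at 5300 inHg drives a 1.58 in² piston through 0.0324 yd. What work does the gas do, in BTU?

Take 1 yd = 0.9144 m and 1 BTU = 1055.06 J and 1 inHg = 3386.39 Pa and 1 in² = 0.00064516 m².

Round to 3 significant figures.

5300 inHg → 1.79479×10⁷ Pa
1.58 in² → 0.00101935 m²
F = P × A = 1.79479×10⁷ × 0.00101935 = 18295.2 N
0.0324 yd → 0.0296266 m
W = F × d = 18295.2 × 0.0296266 = 542.025 J
In BTU: 542.025 / 1055.06 = 0.513739 BTU

0.514 BTU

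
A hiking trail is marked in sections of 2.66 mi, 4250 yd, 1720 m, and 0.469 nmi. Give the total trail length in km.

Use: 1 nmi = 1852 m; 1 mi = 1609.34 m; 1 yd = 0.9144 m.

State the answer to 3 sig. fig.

10.8 km

2.66 mi × 1609.34 = 4280.84 m
4250 yd × 0.9144 = 3886.2 m
1720 m (already m)
0.469 nmi × 1852 = 868.588 m
Combined: 4280.84 + 3886.2 + 1720 + 868.588 = 10755.6 m
In km: 10755.6 / 1000 = 10.7556 km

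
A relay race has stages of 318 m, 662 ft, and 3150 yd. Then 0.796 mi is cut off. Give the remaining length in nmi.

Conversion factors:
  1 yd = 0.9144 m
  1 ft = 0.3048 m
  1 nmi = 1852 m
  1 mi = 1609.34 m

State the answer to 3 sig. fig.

1.14 nmi

318 m (already m)
662 ft × 0.3048 = 201.778 m
3150 yd × 0.9144 = 2880.36 m
0.796 mi × 1609.34 = 1281.03 m
Sum: 318 + 201.778 + 2880.36 − 1281.03 = 2119.11 m
In nmi: 2119.11 / 1852 = 1.14423 nmi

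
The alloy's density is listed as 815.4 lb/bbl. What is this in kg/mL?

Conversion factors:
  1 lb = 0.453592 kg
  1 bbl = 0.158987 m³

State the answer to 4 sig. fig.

815.4 lb/bbl × 0.453592 kg/lb ÷ 0.158987 m³/bbl = 2326.35 kg/m³
2326.35 kg/m³ × 10⁻⁶ m³/mL = 0.00232635 kg/mL

0.002326 kg/mL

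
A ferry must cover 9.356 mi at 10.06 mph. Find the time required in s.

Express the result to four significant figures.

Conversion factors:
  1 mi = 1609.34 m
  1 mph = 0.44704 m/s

9.356 mi × 1609.34 = 15057 m
10.06 mph × 0.44704 = 4.49722 m/s
t = d / v = 15057 m / 4.49722 m/s = 3348.07 s

3348 s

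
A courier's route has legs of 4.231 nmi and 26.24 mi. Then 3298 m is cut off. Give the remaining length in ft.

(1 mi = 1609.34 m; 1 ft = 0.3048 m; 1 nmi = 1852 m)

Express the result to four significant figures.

4.231 nmi × 1852 = 7835.81 m
26.24 mi × 1609.34 = 42229.1 m
3298 m (already m)
Net: 7835.81 + 42229.1 − 3298 = 46766.9 m
In ft: 46766.9 / 0.3048 = 153435 ft

1.534×10⁵ ft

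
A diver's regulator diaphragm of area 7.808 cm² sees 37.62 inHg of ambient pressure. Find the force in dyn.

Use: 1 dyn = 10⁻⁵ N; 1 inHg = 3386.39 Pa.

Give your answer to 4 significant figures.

37.62 inHg × 3386.39 → 127396 Pa
7.808 cm² × 0.0001 → 7.808×10⁻⁴ m²
F = P × A = 127396 Pa × 7.808×10⁻⁴ m² = 99.4708 N
99.4708 N ÷ (10⁻⁵ N/dyn) = 9.94708×10⁶ dyn

9.947×10⁶ dyn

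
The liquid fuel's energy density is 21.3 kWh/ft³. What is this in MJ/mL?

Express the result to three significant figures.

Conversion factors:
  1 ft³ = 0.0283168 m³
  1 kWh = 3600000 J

21.3 kWh/ft³ × 3600000 J/kWh ÷ 0.0283168 m³/ft³ = 2.70793×10⁹ J/m³
2.70793×10⁹ J/m³ ÷ 1000000 J/MJ × 10⁻⁶ m³/mL = 0.00270793 MJ/mL

0.00271 MJ/mL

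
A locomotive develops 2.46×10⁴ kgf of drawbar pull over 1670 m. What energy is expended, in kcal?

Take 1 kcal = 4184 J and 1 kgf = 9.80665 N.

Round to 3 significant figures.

2.46×10⁴ kgf × 9.80665 → 241244 N
W = F × d = 241244 N × 1670 m = 4.02877×10⁸ J
4.02877×10⁸ J ÷ (4184 J/kcal) = 96289.9 kcal

9.63×10⁴ kcal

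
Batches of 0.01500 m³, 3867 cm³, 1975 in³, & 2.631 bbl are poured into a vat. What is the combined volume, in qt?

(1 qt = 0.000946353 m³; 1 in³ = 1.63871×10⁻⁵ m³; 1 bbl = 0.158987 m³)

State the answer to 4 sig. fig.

0.01500 m³ (already m³)
3867 cm³ × 10⁻⁶ = 0.003867 m³
1975 in³ × 1.63871×10⁻⁵ = 0.0323645 m³
2.631 bbl × 0.158987 = 0.418295 m³
Combined: 0.015 + 0.003867 + 0.0323645 + 0.418295 = 0.469526 m³
In qt: 0.469526 / 0.000946353 = 496.143 qt

496.1 qt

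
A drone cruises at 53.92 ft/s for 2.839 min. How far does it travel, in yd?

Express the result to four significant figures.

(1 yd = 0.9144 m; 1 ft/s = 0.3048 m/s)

53.92 ft/s × 0.3048 → 16.4348 m/s
2.839 min × 60 → 170.34 s
d = v × t = 16.4348 m/s × 170.34 s = 2799.5 m
2799.5 m ÷ (0.9144 m/yd) = 3061.57 yd

3062 yd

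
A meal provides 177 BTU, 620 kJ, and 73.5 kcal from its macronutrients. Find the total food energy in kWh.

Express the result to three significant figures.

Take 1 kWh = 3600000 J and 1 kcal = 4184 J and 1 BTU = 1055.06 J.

0.310 kWh

177 BTU × 1055.06 = 186746 J
620 kJ × 1000 = 620000 J
73.5 kcal × 4184 = 307524 J
Sum: 186746 + 620000 + 307524 = 1.11427×10⁶ J
In kWh: 1.11427×10⁶ / 3600000 = 0.309519 kWh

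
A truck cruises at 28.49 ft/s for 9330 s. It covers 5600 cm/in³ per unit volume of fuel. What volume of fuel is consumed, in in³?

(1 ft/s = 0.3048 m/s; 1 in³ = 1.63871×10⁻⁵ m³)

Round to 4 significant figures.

28.49 ft/s → 8.68375 m/s
d = v × t = 8.68375 × 9330 = 81019.4 m
5600 cm/in³ → 3.41732×10⁶ m/m³
V = d / (distance per unit fuel) = 81019.4 / 3.41732×10⁶ = 0.0237085 m³
In in³: 0.0237085 / 1.63871×10⁻⁵ = 1446.78 in³

1447 in³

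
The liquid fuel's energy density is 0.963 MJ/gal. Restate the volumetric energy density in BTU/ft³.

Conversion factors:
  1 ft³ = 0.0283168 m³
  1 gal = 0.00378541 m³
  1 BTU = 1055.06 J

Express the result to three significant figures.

6830 BTU/ft³

0.963 MJ/gal × 1000000 J/MJ ÷ 0.00378541 m³/gal = 2.54398×10⁸ J/m³
2.54398×10⁸ J/m³ ÷ 1055.06 J/BTU × 0.0283168 m³/ft³ = 6827.8 BTU/ft³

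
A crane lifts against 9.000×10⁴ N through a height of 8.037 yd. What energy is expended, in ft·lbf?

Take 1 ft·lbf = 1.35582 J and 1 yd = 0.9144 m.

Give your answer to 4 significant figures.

8.037 yd × 0.9144 = 7.34903 m
W = F × d = 90000 N × 7.34903 m = 661413 J
661413 J ÷ (1.35582 J/ft·lbf) = 487832 ft·lbf

4.878×10⁵ ft·lbf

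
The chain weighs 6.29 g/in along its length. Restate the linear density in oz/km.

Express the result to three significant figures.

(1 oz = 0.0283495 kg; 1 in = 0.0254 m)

6.29 g/in × 0.001 kg/g ÷ 0.0254 m/in = 0.247638 kg/m
0.247638 kg/m ÷ 0.0283495 kg/oz × 1000 m/km = 8735.18 oz/km

8740 oz/km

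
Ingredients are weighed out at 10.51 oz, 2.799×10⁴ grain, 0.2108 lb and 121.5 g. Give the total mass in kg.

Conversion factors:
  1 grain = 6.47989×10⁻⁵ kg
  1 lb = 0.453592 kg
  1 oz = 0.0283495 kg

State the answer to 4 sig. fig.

10.51 oz × 0.0283495 = 0.297953 kg
2.799×10⁴ grain × 6.47989×10⁻⁵ = 1.81372 kg
0.2108 lb × 0.453592 = 0.0956172 kg
121.5 g × 0.001 = 0.1215 kg
Sum: 0.297953 + 1.81372 + 0.0956172 + 0.1215 = 2.32879 kg

2.329 kg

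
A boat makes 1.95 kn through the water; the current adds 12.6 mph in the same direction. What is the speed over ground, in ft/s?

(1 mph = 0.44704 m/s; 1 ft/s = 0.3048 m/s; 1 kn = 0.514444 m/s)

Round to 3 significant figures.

21.8 ft/s

1.95 kn × 0.514444 = 1.00317 m/s
12.6 mph × 0.44704 = 5.6327 m/s
Combined: 1.00317 + 5.6327 = 6.63587 m/s
In ft/s: 6.63587 / 0.3048 = 21.7712 ft/s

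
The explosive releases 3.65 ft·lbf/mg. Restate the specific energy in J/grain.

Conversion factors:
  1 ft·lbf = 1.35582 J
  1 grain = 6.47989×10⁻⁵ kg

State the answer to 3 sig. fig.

3.65 ft·lbf/mg × 1.35582 J/ft·lbf ÷ 10⁻⁶ kg/mg = 4.94874×10⁶ J/kg
4.94874×10⁶ J/kg × 6.47989×10⁻⁵ kg/grain = 320.673 J/grain

321 J/grain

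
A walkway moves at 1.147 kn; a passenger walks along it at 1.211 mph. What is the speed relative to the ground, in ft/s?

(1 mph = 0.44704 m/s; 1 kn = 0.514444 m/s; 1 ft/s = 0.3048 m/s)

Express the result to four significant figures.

1.147 kn × 0.514444 → 0.590067 m/s
1.211 mph × 0.44704 → 0.541365 m/s
Total: 0.590067 + 0.541365 = 1.13143 m/s
In ft/s: 1.13143 / 0.3048 = 3.71204 ft/s

3.712 ft/s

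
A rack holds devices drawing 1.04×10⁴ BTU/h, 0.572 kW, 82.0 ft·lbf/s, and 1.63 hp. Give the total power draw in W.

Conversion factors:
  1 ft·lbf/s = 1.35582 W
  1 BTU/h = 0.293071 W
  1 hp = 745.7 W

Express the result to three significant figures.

4950 W

1.04×10⁴ BTU/h × 0.293071 → 3047.94 W
0.572 kW × 1000 → 572 W
82.0 ft·lbf/s × 1.35582 → 111.177 W
1.63 hp × 745.7 → 1215.49 W
Sum: 3047.94 + 572 + 111.177 + 1215.49 = 4946.61 W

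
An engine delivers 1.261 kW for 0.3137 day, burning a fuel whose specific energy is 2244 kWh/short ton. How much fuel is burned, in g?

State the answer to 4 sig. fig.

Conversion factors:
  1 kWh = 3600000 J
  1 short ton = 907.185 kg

3838 g

1.261 kW → 1261 W
0.3137 day → 27103.7 s
E = P × t = 1261 × 27103.7 = 3.41778×10⁷ J
2244 kWh/short ton → 8.90491×10⁶ J/kg
m = E / e_s = 3.41778×10⁷ / 8.90491×10⁶ = 3.83808 kg
In g: 3.83808 / 0.001 = 3838.08 g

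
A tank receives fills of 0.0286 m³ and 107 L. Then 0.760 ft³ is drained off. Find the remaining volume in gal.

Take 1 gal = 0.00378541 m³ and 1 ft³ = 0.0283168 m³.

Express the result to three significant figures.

30.1 gal

0.0286 m³ (already m³)
107 L × 0.001 = 0.107 m³
0.760 ft³ × 0.0283168 = 0.0215208 m³
Result: 0.0286 + 0.107 − 0.0215208 = 0.114079 m³
In gal: 0.114079 / 0.00378541 = 30.1365 gal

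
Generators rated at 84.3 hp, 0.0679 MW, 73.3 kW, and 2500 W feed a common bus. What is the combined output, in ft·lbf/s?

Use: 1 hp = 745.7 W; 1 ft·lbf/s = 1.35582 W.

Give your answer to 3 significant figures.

84.3 hp × 745.7 = 62862.5 W
0.0679 MW × 1000000 = 67900 W
73.3 kW × 1000 = 73300 W
2500 W (already W)
Total: 62862.5 + 67900 + 73300 + 2500 = 206562 W
In ft·lbf/s: 206562 / 1.35582 = 152352 ft·lbf/s

1.52×10⁵ ft·lbf/s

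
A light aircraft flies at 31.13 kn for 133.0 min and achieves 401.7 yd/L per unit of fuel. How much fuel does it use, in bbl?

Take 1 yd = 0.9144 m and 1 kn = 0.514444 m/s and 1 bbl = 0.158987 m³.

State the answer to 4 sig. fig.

2.188 bbl

31.13 kn → 16.0146 m/s
133.0 min → 7980 s
d = v × t = 16.0146 × 7980 = 127797 m
401.7 yd/L → 367314 m/m³
V = d / (distance per unit fuel) = 127797 / 367314 = 0.347923 m³
In bbl: 0.347923 / 0.158987 = 2.18837 bbl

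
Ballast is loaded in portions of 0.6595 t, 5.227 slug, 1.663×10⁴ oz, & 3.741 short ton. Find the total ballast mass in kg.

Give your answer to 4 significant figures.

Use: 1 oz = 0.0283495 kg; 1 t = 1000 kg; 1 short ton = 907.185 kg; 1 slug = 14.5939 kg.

4601 kg

0.6595 t × 1000 = 659.5 kg
5.227 slug × 14.5939 = 76.2823 kg
1.663×10⁴ oz × 0.0283495 = 471.452 kg
3.741 short ton × 907.185 = 3393.78 kg
Sum: 659.5 + 76.2823 + 471.452 + 3393.78 = 4601.01 kg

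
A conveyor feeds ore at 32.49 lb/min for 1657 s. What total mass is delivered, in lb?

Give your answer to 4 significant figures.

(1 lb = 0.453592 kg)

897.3 lb

32.49 lb/min → 0.24562 kg/s
m = ṁ × t = 0.24562 × 1657 = 406.992 kg
In lb: 406.992 / 0.453592 = 897.265 lb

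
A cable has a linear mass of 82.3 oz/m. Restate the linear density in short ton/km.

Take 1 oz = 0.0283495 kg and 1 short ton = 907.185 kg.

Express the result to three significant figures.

2.57 short ton/km

82.3 oz/m × 0.0283495 kg/oz = 2.33316 kg/m
2.33316 kg/m ÷ 907.185 kg/short ton × 1000 m/km = 2.57187 short ton/km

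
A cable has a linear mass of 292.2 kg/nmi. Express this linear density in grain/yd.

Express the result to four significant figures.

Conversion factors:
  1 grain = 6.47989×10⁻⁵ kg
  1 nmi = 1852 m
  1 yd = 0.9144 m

2226 grain/yd

292.2 kg/nmi ÷ 1852 m/nmi = 0.157775 kg/m
0.157775 kg/m ÷ 6.47989×10⁻⁵ kg/grain × 0.9144 m/yd = 2226.42 grain/yd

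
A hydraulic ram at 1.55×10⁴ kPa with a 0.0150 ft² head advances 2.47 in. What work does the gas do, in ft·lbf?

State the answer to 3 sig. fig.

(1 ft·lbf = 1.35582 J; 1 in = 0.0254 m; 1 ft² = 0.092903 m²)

999 ft·lbf

1.55×10⁴ kPa → 1.55×10⁷ Pa
0.0150 ft² → 0.00139354 m²
F = P × A = 1.55×10⁷ × 0.00139354 = 21599.9 N
2.47 in → 0.062738 m
W = F × d = 21599.9 × 0.062738 = 1355.13 J
In ft·lbf: 1355.13 / 1.35582 = 999.491 ft·lbf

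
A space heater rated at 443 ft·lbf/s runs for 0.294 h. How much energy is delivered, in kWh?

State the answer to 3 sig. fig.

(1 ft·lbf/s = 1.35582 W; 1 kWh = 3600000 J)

443 ft·lbf/s × 1.35582 → 600.628 W
0.294 h × 3600 → 1058.4 s
E = P × t = 600.628 W × 1058.4 s = 635705 J
635705 J ÷ (3600000 J/kWh) = 0.176585 kWh

0.177 kWh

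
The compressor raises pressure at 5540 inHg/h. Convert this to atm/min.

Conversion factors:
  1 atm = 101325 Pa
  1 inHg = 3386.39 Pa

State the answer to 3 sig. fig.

5540 inHg/h × 3386.39 Pa/inHg ÷ 3600 s/h = 5211.28 Pa/s
5211.28 Pa/s ÷ 101325 Pa/atm × 60 s/min = 3.08588 atm/min

3.09 atm/min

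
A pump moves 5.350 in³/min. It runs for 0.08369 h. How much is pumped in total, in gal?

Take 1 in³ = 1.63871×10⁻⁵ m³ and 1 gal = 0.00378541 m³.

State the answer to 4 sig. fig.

0.1163 gal

5.350 in³/min → 1.46118×10⁻⁶ m³/s
0.08369 h → 301.284 s
V = Q × t = 1.46118×10⁻⁶ × 301.284 = 4.4023×10⁻⁴ m³
In gal: 4.4023×10⁻⁴ / 0.00378541 = 0.116297 gal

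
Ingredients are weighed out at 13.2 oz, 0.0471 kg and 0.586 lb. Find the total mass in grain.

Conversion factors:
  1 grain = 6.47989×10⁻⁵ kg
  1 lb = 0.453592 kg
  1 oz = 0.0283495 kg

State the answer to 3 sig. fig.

1.06×10⁴ grain

13.2 oz × 0.0283495 = 0.374213 kg
0.0471 kg (already kg)
0.586 lb × 0.453592 = 0.265805 kg
Sum: 0.374213 + 0.0471 + 0.265805 = 0.687118 kg
In grain: 0.687118 / 6.47989×10⁻⁵ = 10603.9 grain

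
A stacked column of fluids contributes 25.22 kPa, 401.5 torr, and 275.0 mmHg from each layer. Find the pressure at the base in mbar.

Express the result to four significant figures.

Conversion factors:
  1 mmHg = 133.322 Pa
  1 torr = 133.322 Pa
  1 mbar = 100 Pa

1154 mbar

25.22 kPa × 1000 = 25220 Pa
401.5 torr × 133.322 = 53528.8 Pa
275.0 mmHg × 133.322 = 36663.6 Pa
Combined: 25220 + 53528.8 + 36663.6 = 115412 Pa
In mbar: 115412 / 100 = 1154.12 mbar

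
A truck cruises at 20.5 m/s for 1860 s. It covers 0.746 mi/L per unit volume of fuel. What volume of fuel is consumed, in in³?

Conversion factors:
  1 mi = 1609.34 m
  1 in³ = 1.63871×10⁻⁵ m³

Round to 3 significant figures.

1940 in³

d = v × t = 20.5 × 1860 = 38130 m
0.746 mi/L → 1.20057×10⁶ m/m³
V = d / (distance per unit fuel) = 38130 / 1.20057×10⁶ = 0.0317599 m³
In in³: 0.0317599 / 1.63871×10⁻⁵ = 1938.1 in³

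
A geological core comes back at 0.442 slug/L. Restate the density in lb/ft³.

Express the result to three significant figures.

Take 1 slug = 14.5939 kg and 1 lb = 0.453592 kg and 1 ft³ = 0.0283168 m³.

0.442 slug/L × 14.5939 kg/slug ÷ 0.001 m³/L = 6450.5 kg/m³
6450.5 kg/m³ ÷ 0.453592 kg/lb × 0.0283168 m³/ft³ = 402.691 lb/ft³

403 lb/ft³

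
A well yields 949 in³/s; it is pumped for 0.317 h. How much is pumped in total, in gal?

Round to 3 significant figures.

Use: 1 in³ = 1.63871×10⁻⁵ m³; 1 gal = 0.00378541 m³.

949 in³/s → 0.0155514 m³/s
0.317 h → 1141.2 s
V = Q × t = 0.0155514 × 1141.2 = 17.7473 m³
In gal: 17.7473 / 0.00378541 = 4688.34 gal

4690 gal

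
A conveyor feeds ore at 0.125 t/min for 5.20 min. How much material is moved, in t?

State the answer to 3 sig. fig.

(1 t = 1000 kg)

0.650 t

0.125 t/min → 2.08333 kg/s
5.20 min → 312 s
m = ṁ × t = 2.08333 × 312 = 649.999 kg
In t: 649.999 / 1000 = 0.649999 t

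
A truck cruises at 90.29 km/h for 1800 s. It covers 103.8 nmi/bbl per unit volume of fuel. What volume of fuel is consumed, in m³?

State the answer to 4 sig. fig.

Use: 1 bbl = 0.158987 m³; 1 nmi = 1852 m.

0.03734 m³

90.29 km/h → 25.0806 m/s
d = v × t = 25.0806 × 1800 = 45145.1 m
103.8 nmi/bbl → 1.20914×10⁶ m/m³
V = d / (distance per unit fuel) = 45145.1 / 1.20914×10⁶ = 0.0373365 m³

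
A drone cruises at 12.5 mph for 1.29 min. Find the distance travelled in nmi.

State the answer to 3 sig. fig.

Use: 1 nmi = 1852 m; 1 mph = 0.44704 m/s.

0.234 nmi

12.5 mph × 0.44704 → 5.588 m/s
1.29 min × 60 → 77.4 s
d = v × t = 5.588 m/s × 77.4 s = 432.511 m
432.511 m ÷ (1852 m/nmi) = 0.233537 nmi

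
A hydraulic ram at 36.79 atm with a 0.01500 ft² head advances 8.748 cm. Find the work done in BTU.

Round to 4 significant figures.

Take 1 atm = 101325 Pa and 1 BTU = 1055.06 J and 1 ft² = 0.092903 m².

36.79 atm → 3.72775×10⁶ Pa
0.01500 ft² → 0.00139354 m²
F = P × A = 3.72775×10⁶ × 0.00139354 = 5194.77 N
8.748 cm → 0.08748 m
W = F × d = 5194.77 × 0.08748 = 454.438 J
In BTU: 454.438 / 1055.06 = 0.430722 BTU

0.4307 BTU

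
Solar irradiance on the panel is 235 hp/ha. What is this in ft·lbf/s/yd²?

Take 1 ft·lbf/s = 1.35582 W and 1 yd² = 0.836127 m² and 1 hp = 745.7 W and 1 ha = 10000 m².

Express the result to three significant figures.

235 hp/ha × 745.7 W/hp ÷ 10000 m²/ha = 17.524 W/m²
17.524 W/m² ÷ 1.35582 W/ft·lbf/s × 0.836127 m²/yd² = 10.807 ft·lbf/s/yd²

10.8 ft·lbf/s/yd²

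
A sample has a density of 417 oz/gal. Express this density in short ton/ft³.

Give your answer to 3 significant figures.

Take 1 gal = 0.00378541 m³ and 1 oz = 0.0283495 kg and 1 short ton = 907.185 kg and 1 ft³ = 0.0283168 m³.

0.0975 short ton/ft³

417 oz/gal × 0.0283495 kg/oz ÷ 0.00378541 m³/gal = 3122.98 kg/m³
3122.98 kg/m³ ÷ 907.185 kg/short ton × 0.0283168 m³/ft³ = 0.0974804 short ton/ft³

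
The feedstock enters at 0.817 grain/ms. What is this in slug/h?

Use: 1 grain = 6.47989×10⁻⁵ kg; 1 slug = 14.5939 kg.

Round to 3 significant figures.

0.817 grain/ms × 6.47989×10⁻⁵ kg/grain ÷ 0.001 s/ms = 0.0529407 kg/s
0.0529407 kg/s ÷ 14.5939 kg/slug × 3600 s/h = 13.0593 slug/h

13.1 slug/h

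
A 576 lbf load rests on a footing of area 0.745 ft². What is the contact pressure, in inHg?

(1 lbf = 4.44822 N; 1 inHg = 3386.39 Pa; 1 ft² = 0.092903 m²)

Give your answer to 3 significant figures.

10.9 inHg

576 lbf × 4.44822 = 2562.17 N
0.745 ft² × 0.092903 = 0.0692127 m²
P = F / A = 2562.17 N / 0.0692127 m² = 37018.8 Pa
37018.8 Pa ÷ (3386.39 Pa/inHg) = 10.9316 inHg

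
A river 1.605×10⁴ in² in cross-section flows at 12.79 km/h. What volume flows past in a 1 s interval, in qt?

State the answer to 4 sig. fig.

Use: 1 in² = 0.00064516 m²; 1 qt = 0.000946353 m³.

12.79 km/h × (1/3.6) = 3.55278 m/s
1.605×10⁴ in² × 0.00064516 = 10.3548 m²
V = v × A × t = 3.55278 m/s × 10.3548 m² × 1 s = 36.7883 m³
36.7883 m³ ÷ (0.000946353 m³/qt) = 38873.8 qt

3.887×10⁴ qt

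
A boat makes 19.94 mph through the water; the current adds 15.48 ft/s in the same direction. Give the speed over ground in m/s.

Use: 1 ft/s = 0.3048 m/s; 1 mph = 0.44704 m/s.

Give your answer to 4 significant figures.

13.63 m/s

19.94 mph × 0.44704 = 8.91398 m/s
15.48 ft/s × 0.3048 = 4.7183 m/s
Combined: 8.91398 + 4.7183 = 13.6323 m/s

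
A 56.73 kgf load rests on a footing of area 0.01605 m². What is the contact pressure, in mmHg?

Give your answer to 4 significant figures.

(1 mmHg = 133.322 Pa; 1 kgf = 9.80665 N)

56.73 kgf × 9.80665 = 556.331 N
P = F / A = 556.331 N / 0.01605 m² = 34662.4 Pa
34662.4 Pa ÷ (133.322 Pa/mmHg) = 259.99 mmHg

260.0 mmHg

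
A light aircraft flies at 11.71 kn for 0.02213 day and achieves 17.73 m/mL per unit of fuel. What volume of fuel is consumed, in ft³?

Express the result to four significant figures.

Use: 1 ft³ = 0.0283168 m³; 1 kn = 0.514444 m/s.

0.02294 ft³

11.71 kn → 6.02414 m/s
0.02213 day → 1912.03 s
d = v × t = 6.02414 × 1912.03 = 11518.3 m
17.73 m/mL → 1.773×10⁷ m/m³
V = d / (distance per unit fuel) = 11518.3 / 1.773×10⁷ = 6.4965×10⁻⁴ m³
In ft³: 6.4965×10⁻⁴ / 0.0283168 = 0.0229422 ft³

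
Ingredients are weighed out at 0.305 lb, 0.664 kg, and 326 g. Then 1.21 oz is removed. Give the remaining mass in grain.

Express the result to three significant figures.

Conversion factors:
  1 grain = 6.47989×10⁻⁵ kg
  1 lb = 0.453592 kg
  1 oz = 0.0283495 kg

1.69×10⁴ grain

0.305 lb × 0.453592 = 0.138346 kg
0.664 kg (already kg)
326 g × 0.001 = 0.326 kg
1.21 oz × 0.0283495 = 0.0343029 kg
Result: 0.138346 + 0.664 + 0.326 − 0.0343029 = 1.09404 kg
In grain: 1.09404 / 6.47989×10⁻⁵ = 16883.6 grain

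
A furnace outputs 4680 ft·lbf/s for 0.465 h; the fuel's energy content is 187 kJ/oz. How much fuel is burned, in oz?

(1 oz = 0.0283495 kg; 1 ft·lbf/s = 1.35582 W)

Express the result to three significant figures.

4680 ft·lbf/s → 6345.24 W
0.465 h → 1674 s
E = P × t = 6345.24 × 1674 = 1.06219×10⁷ J
187 kJ/oz → 6.59624×10⁶ J/kg
m = E / e_s = 1.06219×10⁷ / 6.59624×10⁶ = 1.6103 kg
In oz: 1.6103 / 0.0283495 = 56.8017 oz

56.8 oz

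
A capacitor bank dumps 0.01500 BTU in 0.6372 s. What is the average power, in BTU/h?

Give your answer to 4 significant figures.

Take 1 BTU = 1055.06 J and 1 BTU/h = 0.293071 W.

0.01500 BTU × 1055.06 → 15.8259 J
P = E / t = 15.8259 J / 0.6372 s = 24.8366 W
24.8366 W ÷ (0.293071 W/BTU/h) = 84.746 BTU/h

84.75 BTU/h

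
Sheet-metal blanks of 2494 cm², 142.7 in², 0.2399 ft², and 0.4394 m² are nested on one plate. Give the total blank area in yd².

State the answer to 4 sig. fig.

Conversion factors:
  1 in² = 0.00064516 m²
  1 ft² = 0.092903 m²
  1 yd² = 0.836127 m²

2494 cm² × 0.0001 = 0.2494 m²
142.7 in² × 0.00064516 = 0.0920643 m²
0.2399 ft² × 0.092903 = 0.0222874 m²
0.4394 m² (already m²)
Total: 0.2494 + 0.0920643 + 0.0222874 + 0.4394 = 0.803152 m²
In yd²: 0.803152 / 0.836127 = 0.960562 yd²

0.9606 yd²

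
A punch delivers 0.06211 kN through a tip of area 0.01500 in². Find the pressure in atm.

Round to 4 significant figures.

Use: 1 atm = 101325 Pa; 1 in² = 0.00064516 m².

63.34 atm

0.06211 kN × 1000 → 62.11 N
0.01500 in² × 0.00064516 → 9.6774×10⁻⁶ m²
P = F / A = 62.11 N / 9.6774×10⁻⁶ m² = 6.41805×10⁶ Pa
6.41805×10⁶ Pa ÷ (101325 Pa/atm) = 63.3412 atm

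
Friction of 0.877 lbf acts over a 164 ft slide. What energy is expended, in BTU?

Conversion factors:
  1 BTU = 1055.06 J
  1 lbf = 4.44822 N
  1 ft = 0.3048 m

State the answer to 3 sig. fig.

0.185 BTU

0.877 lbf × 4.44822 → 3.90109 N
164 ft × 0.3048 → 49.9872 m
W = F × d = 3.90109 N × 49.9872 m = 195.005 J
195.005 J ÷ (1055.06 J/BTU) = 0.184828 BTU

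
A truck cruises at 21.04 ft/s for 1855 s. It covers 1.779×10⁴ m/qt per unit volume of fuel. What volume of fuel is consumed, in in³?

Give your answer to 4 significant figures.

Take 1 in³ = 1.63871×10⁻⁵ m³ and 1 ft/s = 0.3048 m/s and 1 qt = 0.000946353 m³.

38.62 in³

21.04 ft/s → 6.41299 m/s
d = v × t = 6.41299 × 1855 = 11896.1 m
1.779×10⁴ m/qt → 1.87985×10⁷ m/m³
V = d / (distance per unit fuel) = 11896.1 / 1.87985×10⁷ = 6.32822×10⁻⁴ m³
In in³: 6.32822×10⁻⁴ / 1.63871×10⁻⁵ = 38.6171 in³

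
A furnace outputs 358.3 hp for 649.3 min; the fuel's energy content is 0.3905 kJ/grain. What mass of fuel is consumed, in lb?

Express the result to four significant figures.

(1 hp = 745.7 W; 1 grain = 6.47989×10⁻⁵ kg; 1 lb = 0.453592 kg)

358.3 hp → 267184 W
649.3 min → 38958 s
E = P × t = 267184 × 38958 = 1.0409×10¹⁰ J
0.3905 kJ/grain → 6.02634×10⁶ J/kg
m = E / e_s = 1.0409×10¹⁰ / 6.02634×10⁶ = 1727.25 kg
In lb: 1727.25 / 0.453592 = 3807.94 lb

3808 lb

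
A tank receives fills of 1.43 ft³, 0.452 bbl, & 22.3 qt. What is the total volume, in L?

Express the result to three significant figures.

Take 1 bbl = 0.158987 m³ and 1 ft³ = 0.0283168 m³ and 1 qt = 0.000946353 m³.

133 L

1.43 ft³ × 0.0283168 → 0.040493 m³
0.452 bbl × 0.158987 → 0.0718621 m³
22.3 qt × 0.000946353 → 0.0211037 m³
Total: 0.040493 + 0.0718621 + 0.0211037 = 0.133459 m³
In L: 0.133459 / 0.001 = 133.459 L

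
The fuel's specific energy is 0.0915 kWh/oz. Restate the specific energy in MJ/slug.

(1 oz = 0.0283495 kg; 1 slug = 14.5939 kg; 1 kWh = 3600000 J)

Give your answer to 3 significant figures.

170 MJ/slug

0.0915 kWh/oz × 3600000 J/kWh ÷ 0.0283495 kg/oz = 1.16193×10⁷ J/kg
1.16193×10⁷ J/kg ÷ 1000000 J/MJ × 14.5939 kg/slug = 169.571 MJ/slug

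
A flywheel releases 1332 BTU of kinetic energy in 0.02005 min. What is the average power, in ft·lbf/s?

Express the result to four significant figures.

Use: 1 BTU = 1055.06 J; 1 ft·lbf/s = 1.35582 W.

1332 BTU × 1055.06 = 1.40534×10⁶ J
0.02005 min × 60 = 1.203 s
P = E / t = 1.40534×10⁶ J / 1.203 s = 1.1682×10⁶ W
1.1682×10⁶ W ÷ (1.35582 W/ft·lbf/s) = 861619 ft·lbf/s

8.616×10⁵ ft·lbf/s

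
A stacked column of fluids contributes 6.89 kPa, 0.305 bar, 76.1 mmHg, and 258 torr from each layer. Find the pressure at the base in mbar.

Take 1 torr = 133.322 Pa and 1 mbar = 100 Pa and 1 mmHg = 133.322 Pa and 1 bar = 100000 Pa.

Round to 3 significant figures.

6.89 kPa × 1000 = 6890 Pa
0.305 bar × 100000 = 30500 Pa
76.1 mmHg × 133.322 = 10145.8 Pa
258 torr × 133.322 = 34397.1 Pa
Sum: 6890 + 30500 + 10145.8 + 34397.1 = 81932.9 Pa
In mbar: 81932.9 / 100 = 819.329 mbar

819 mbar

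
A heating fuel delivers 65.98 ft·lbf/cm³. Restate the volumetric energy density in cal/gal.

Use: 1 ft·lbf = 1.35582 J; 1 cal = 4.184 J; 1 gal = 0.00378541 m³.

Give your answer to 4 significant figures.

8.093×10⁴ cal/gal

65.98 ft·lbf/cm³ × 1.35582 J/ft·lbf ÷ 10⁻⁶ m³/cm³ = 8.9457×10⁷ J/m³
8.9457×10⁷ J/m³ ÷ 4.184 J/cal × 0.00378541 m³/gal = 80934.9 cal/gal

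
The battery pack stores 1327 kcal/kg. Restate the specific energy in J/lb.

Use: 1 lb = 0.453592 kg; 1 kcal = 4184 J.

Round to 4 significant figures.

1327 kcal/kg × 4184 J/kcal = 5.55217×10⁶ J/kg
5.55217×10⁶ J/kg × 0.453592 kg/lb = 2.51842×10⁶ J/lb

2.518×10⁶ J/lb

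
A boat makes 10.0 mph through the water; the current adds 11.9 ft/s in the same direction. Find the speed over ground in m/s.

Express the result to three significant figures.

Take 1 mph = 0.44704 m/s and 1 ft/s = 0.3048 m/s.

10.0 mph × 0.44704 = 4.4704 m/s
11.9 ft/s × 0.3048 = 3.62712 m/s
Sum: 4.4704 + 3.62712 = 8.09752 m/s

8.10 m/s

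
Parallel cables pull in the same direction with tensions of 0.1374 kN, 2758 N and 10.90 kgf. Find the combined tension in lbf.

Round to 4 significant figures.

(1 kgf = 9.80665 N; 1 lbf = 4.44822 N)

0.1374 kN × 1000 → 137.4 N
2758 N (already N)
10.90 kgf × 9.80665 → 106.892 N
Combined: 137.4 + 2758 + 106.892 = 3002.29 N
In lbf: 3002.29 / 4.44822 = 674.942 lbf

674.9 lbf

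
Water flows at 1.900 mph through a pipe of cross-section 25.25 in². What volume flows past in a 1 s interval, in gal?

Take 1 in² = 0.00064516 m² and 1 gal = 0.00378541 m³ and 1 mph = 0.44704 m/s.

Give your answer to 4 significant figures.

3.655 gal

1.900 mph × 0.44704 = 0.849376 m/s
25.25 in² × 0.00064516 = 0.0162903 m²
V = v × A × t = 0.849376 m/s × 0.0162903 m² × 1 s = 0.0138366 m³
0.0138366 m³ ÷ (0.00378541 m³/gal) = 3.65524 gal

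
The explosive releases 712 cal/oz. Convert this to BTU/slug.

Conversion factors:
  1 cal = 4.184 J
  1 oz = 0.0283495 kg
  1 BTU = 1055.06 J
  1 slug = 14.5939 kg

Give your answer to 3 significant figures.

712 cal/oz × 4.184 J/cal ÷ 0.0283495 kg/oz = 105082 J/kg
105082 J/kg ÷ 1055.06 J/BTU × 14.5939 kg/slug = 1453.53 BTU/slug

1450 BTU/slug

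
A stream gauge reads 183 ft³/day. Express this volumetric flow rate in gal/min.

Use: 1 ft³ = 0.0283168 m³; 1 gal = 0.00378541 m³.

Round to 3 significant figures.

0.951 gal/min

183 ft³/day × 0.0283168 m³/ft³ ÷ 86400 s/day = 5.99766×10⁻⁵ m³/s
5.99766×10⁻⁵ m³/s ÷ 0.00378541 m³/gal × 60 s/min = 0.950649 gal/min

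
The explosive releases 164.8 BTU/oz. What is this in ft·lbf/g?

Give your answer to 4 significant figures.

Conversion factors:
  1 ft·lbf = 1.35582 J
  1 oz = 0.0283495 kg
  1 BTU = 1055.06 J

4524 ft·lbf/g

164.8 BTU/oz × 1055.06 J/BTU ÷ 0.0283495 kg/oz = 6.13323×10⁶ J/kg
6.13323×10⁶ J/kg ÷ 1.35582 J/ft·lbf × 0.001 kg/g = 4523.63 ft·lbf/g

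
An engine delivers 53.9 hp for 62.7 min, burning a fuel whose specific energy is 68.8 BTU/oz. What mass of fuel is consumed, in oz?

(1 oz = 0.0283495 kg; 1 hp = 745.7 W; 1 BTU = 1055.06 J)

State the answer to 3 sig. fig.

2080 oz

53.9 hp → 40193.2 W
62.7 min → 3762 s
E = P × t = 40193.2 × 3762 = 1.51207×10⁸ J
68.8 BTU/oz → 2.56047×10⁶ J/kg
m = E / e_s = 1.51207×10⁸ / 2.56047×10⁶ = 59.0544 kg
In oz: 59.0544 / 0.0283495 = 2083.08 oz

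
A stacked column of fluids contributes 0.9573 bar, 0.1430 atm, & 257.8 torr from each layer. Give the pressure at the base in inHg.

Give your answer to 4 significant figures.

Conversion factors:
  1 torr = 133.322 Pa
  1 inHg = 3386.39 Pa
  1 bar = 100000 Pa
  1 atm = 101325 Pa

42.70 inHg

0.9573 bar × 100000 = 95730 Pa
0.1430 atm × 101325 = 14489.5 Pa
257.8 torr × 133.322 = 34370.4 Pa
Combined: 95730 + 14489.5 + 34370.4 = 144590 Pa
In inHg: 144590 / 3386.39 = 42.6974 inHg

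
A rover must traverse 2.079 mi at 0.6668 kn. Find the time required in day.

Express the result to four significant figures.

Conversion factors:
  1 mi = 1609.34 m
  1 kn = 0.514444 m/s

2.079 mi × 1609.34 = 3345.82 m
0.6668 kn × 0.514444 = 0.343031 m/s
t = d / v = 3345.82 m / 0.343031 m/s = 9753.7 s
9753.7 s ÷ (86400 s/day) = 0.11289 day

0.1129 day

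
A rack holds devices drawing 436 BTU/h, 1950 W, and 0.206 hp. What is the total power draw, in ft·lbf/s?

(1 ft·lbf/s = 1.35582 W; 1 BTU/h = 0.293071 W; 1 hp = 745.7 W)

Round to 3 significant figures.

436 BTU/h × 0.293071 = 127.779 W
1950 W (already W)
0.206 hp × 745.7 = 153.614 W
Total: 127.779 + 1950 + 153.614 = 2231.39 W
In ft·lbf/s: 2231.39 / 1.35582 = 1645.79 ft·lbf/s

1650 ft·lbf/s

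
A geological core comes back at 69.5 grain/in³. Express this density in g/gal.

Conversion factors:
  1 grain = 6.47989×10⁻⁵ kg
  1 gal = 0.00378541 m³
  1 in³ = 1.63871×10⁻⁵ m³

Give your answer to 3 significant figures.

1040 g/gal

69.5 grain/in³ × 6.47989×10⁻⁵ kg/grain ÷ 1.63871×10⁻⁵ m³/in³ = 274.821 kg/m³
274.821 kg/m³ ÷ 0.001 kg/g × 0.00378541 m³/gal = 1040.31 g/gal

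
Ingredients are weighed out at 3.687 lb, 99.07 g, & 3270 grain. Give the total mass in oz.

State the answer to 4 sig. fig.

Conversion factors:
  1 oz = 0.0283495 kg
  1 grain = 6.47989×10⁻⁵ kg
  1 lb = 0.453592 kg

3.687 lb × 0.453592 = 1.67239 kg
99.07 g × 0.001 = 0.09907 kg
3270 grain × 6.47989×10⁻⁵ = 0.211892 kg
Total: 1.67239 + 0.09907 + 0.211892 = 1.98335 kg
In oz: 1.98335 / 0.0283495 = 69.9607 oz

69.96 oz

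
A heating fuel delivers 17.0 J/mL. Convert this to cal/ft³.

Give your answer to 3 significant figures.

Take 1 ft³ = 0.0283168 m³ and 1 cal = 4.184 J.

1.15×10⁵ cal/ft³

17.0 J/mL ÷ 10⁻⁶ m³/mL = 1.7×10⁷ J/m³
1.7×10⁷ J/m³ ÷ 4.184 J/cal × 0.0283168 m³/ft³ = 115054 cal/ft³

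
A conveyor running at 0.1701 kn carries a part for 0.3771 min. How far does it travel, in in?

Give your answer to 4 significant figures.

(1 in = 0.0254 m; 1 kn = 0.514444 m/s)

77.95 in

0.1701 kn × 0.514444 → 0.0875069 m/s
0.3771 min × 60 → 22.626 s
d = v × t = 0.0875069 m/s × 22.626 s = 1.97993 m
1.97993 m ÷ (0.0254 m/in) = 77.95 in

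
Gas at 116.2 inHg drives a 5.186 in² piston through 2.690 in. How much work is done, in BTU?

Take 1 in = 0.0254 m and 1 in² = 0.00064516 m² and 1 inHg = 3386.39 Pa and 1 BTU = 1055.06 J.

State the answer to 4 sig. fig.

116.2 inHg → 393499 Pa
5.186 in² → 0.0033458 m²
F = P × A = 393499 × 0.0033458 = 1316.57 N
2.690 in → 0.068326 m
W = F × d = 1316.57 × 0.068326 = 89.956 J
In BTU: 89.956 / 1055.06 = 0.0852615 BTU

0.08526 BTU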